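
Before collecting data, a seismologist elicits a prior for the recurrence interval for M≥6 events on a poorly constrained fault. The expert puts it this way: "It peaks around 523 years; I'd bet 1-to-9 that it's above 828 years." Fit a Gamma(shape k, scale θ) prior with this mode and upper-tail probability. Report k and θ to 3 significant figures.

Gamma(k,θ) with k>1 has mode (k−1)θ, so θ = 523/(k−1).
Need P(X < 828) = 0.9 with θ tied to k this way. Start at k = 2, θ = 523: P(X<828) ≈ 0.470.
Too low — raise k to concentrate. Iterating converges to k ≈ 9.89.
Then θ = 523/(9.89−1) ≈ 58.8.

k ≈ 9.89, θ ≈ 58.8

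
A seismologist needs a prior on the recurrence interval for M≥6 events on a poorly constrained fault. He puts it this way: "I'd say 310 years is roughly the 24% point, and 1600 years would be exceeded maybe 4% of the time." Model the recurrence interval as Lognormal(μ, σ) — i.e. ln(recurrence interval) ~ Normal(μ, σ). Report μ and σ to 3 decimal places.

If T ~ Lognormal(μ,σ) then ln T ~ Normal(μ,σ), so the p-quantile of ln T is μ + z_p·σ.
ln(310) = 5.737 and ln(1600) = 7.378; z_{0.24} = -0.7063, z_{0.96} = 1.751.
σ = (7.378 − 5.737)/(1.751 − (-0.7063)) = 0.668.
μ = 5.737 − (-0.7063)·0.668 = 6.208.

μ ≈ 6.208, σ ≈ 0.668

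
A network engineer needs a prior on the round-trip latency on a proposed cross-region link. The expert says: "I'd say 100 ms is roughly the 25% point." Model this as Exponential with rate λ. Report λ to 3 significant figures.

P(T < 100.0) = 1 − e^(−λ·100.0) = 0.25, so λ = −ln(1−0.25)/100.0 = −ln(0.75)/100.0 = 0.00288.

λ ≈ 0.00288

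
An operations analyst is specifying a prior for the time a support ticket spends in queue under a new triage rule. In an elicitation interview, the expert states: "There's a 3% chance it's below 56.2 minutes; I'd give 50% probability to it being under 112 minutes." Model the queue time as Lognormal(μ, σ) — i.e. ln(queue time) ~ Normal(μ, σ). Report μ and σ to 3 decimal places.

μ ≈ 4.718, σ ≈ 0.367

If T ~ Lognormal(μ,σ) then ln T ~ Normal(μ,σ), so the p-quantile of ln T is μ + z_p·σ.
ln(56.2) = 4.029 and ln(112) = 4.718; z_{0.03} = -1.881, z_{0.5} = 0.
σ = (4.718 − 4.029)/(0 − (-1.881)) = 0.367.
μ = 4.029 − (-1.881)·0.367 = 4.718.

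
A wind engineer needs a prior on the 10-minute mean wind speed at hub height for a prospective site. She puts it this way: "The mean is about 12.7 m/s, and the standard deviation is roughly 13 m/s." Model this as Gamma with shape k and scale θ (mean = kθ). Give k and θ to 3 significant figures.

For Gamma(k, scale θ): mean = kθ, variance = kθ², so CV = 1/√k.
CV = SD/mean = 13/12.7 = 1.024, hence k = 1/CV² = 0.954.
Then θ = mean/k = 12.7/0.954 = 13.3.

k ≈ 0.954, θ ≈ 13.3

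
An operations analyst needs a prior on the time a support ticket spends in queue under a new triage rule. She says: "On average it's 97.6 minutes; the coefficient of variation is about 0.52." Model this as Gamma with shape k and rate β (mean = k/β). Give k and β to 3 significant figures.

For Gamma(k, rate β): mean = k/β, variance = k/β², so CV = 1/√k.
CV = 0.52, hence k = 1/CV² = 3.7.
Then β = k/mean = 3.7/97.6 = 0.0379.

k ≈ 3.7, β ≈ 0.0379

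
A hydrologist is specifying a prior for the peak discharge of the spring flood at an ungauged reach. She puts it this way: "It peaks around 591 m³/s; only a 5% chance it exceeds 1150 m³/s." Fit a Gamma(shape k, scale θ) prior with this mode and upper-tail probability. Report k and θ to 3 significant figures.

Gamma(k,θ) with k>1 has mode (k−1)θ, so θ = 591/(k−1).
Need P(X < 1150) = 0.95 with θ tied to k this way. Start at k = 2, θ = 591: P(X<1150) ≈ 0.579.
Too low — raise k to concentrate. Iterating converges to k ≈ 7.26.
Then θ = 591/(7.26−1) ≈ 94.3.

k ≈ 7.26, θ ≈ 94.3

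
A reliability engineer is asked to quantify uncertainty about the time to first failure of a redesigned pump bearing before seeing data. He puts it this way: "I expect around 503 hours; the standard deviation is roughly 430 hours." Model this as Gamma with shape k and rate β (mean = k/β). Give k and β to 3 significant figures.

For Gamma(k, rate β): mean = k/β, variance = k/β², so CV = 1/√k.
CV = SD/mean = 430/503 = 0.8549, hence k = 1/CV² = 1.37.
Then β = k/mean = 1.37/503 = 0.00272.

k ≈ 1.37, β ≈ 0.00272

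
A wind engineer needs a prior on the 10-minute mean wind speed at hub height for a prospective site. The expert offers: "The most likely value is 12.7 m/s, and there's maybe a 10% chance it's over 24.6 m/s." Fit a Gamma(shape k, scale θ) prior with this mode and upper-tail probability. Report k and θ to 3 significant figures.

Gamma(k,θ) with k>1 has mode (k−1)θ, so θ = 12.7/(k−1).
Need P(X < 24.6) = 0.9 with θ tied to k this way. Start at k = 2, θ = 12.7: P(X<24.6) ≈ 0.577.
Too low — raise k to concentrate. Iterating converges to k ≈ 5.38.
Then θ = 12.7/(5.38−1) ≈ 2.9.

k ≈ 5.38, θ ≈ 2.9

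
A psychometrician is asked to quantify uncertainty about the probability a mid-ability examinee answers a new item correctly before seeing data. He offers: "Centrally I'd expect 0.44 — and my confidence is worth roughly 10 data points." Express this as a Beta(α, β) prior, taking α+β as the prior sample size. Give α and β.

Under the effective-sample-size interpretation, Beta(α, β) has prior mean α/(α+β) and prior sample size α+β.
So α+β = 10 and α/(α+β) = 0.44, giving α = 0.44·10 = 4.4 and β = 10 − 4.4 = 5.6.

α = 4.4, β = 5.6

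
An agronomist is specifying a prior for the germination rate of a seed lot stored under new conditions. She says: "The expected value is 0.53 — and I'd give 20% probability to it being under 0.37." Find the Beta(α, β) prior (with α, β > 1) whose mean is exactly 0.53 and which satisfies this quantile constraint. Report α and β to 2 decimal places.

With mean 0.53 fixed, write α = 0.53s, β = 0.47s where s = α+β.
Need P(θ < 0.37) = 0.2 under Beta(0.53s, 0.47s). Normal approximation: (q−m)/√(m(1−m)/s) ≈ z_{0.2} = -0.842, so s ≈ 0.53·0.47·(-0.842)²/(0.37−0.53)² = 6.9.
At s = 6.9: P(θ<0.37) ≈ 0.201. Adjusting to match 0.2 gives s ≈ 6.95.
So α = 0.53·6.95 ≈ 3.68, β = 0.47·6.95 ≈ 3.26.

α ≈ 3.68, β ≈ 3.26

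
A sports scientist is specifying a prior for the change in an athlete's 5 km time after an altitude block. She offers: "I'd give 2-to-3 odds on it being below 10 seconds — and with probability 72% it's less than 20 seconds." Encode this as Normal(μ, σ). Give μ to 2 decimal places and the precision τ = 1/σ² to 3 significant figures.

μ = 13.03, τ = 0.00699

The p-quantile of Normal(μ,σ) is μ + z_p·σ, with z_{0.4} = -0.2533 and z_{0.72} = 0.5828.
Eliminate σ: μ = (z₂·x₁ − z₁·x₂)/(z₂ − z₁) = (0.5828·10 − (-0.2533)·20)/0.8362 = 13.03.
Then σ = (x₂ − x₁)/(z₂ − z₁) = (20 − 10)/0.8362 = 11.96.
Precision τ = 1/σ² = 1/11.96² = 0.00699.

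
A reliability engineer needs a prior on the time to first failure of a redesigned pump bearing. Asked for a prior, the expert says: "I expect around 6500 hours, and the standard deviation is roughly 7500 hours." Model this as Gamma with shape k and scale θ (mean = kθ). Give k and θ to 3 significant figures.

For Gamma(k, scale θ): mean = kθ, variance = kθ², so CV = 1/√k.
CV = SD/mean = 7500/6500 = 1.154, hence k = 1/CV² = 0.751.
Then θ = mean/k = 6500/0.751 = 8650.

k ≈ 0.751, θ ≈ 8650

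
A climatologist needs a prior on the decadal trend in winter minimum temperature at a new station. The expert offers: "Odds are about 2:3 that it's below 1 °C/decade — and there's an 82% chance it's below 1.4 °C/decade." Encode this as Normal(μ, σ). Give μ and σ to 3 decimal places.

For Normal(μ,σ), the p-quantile is μ + z_p·σ. Here z_{0.4} = -0.2533, z_{0.82} = 0.9154.
So 1 = μ − 0.2533σ and 1.4 = μ + 0.9154σ.
Subtracting: σ = (1.4 − 1)/(0.9154 − (-0.2533)) = 0.342.
Then μ = 1 − (-0.2533)·0.342 = 1.087.

μ = 1.087, σ = 0.342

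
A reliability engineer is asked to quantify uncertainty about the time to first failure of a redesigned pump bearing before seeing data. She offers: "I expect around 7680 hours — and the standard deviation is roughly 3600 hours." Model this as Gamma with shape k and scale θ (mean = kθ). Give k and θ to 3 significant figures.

k ≈ 4.55, θ ≈ 1690

For Gamma(k, scale θ): mean = kθ, variance = kθ², so CV = 1/√k.
CV = SD/mean = 3600/7680 = 0.4688, hence k = 1/CV² = 4.55.
Then θ = mean/k = 7680/4.55 = 1690.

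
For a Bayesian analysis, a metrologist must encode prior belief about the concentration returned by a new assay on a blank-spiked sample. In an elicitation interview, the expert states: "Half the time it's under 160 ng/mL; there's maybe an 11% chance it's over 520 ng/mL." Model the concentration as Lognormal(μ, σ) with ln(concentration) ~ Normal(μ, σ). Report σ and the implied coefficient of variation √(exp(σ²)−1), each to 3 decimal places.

σ ≈ 0.961, CV ≈ 1.232

If T ~ Lognormal(μ,σ) then ln T ~ Normal(μ,σ), so the p-quantile of ln T is μ + z_p·σ.
ln(160) = 5.075 and ln(520) = 6.254; z_{0.5} = 0, z_{0.89} = 1.227.
σ = (6.254 − 5.075)/(1.227 − (0)) = 0.961.
μ = 5.075 − (0)·0.961 = 5.075.
CV = √(exp(σ²)−1) = √(exp(0.9235)−1) = 1.232.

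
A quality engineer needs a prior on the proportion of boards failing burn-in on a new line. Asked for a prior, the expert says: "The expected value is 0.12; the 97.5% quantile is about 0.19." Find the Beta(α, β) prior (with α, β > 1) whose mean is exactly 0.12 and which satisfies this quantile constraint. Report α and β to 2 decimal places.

α ≈ 12.04, β ≈ 88.27

With mean 0.12 fixed, write α = 0.12s, β = 0.88s where s = α+β.
Need P(θ < 0.19) = 0.975 under Beta(0.12s, 0.88s). Normal approximation: (q−m)/√(m(1−m)/s) ≈ z_{0.975} = 1.96, so s ≈ 0.12·0.88·(1.96)²/(0.19−0.12)² = 82.8.
At s = 82.8: P(θ<0.19) ≈ 0.964. Adjusting to match 0.975 gives s ≈ 100.31.
So α = 0.12·100.31 ≈ 12.04, β = 0.88·100.31 ≈ 88.27.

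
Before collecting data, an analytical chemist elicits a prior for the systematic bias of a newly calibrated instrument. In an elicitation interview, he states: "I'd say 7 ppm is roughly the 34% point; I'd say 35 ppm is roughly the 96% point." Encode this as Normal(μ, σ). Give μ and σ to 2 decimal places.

For Normal(μ,σ), the p-quantile is μ + z_p·σ. Here z_{0.34} = -0.4125, z_{0.96} = 1.751.
So 7 = μ − 0.4125σ and 35 = μ + 1.751σ.
Subtracting: σ = (35 − 7)/(1.751 − (-0.4125)) = 12.94.
Then μ = 7 − (-0.4125)·12.94 = 12.34.

μ = 12.34, σ = 12.94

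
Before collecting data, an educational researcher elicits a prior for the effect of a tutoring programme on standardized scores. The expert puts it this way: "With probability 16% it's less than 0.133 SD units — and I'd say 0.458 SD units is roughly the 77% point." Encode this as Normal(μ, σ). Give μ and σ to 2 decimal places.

For Normal(μ,σ), the p-quantile is μ + z_p·σ. Here z_{0.16} = -0.9945, z_{0.77} = 0.7388.
So 0.133 = μ − 0.9945σ and 0.458 = μ + 0.7388σ.
Subtracting: σ = (0.458 − 0.133)/(0.7388 − (-0.9945)) = 0.19.
Then μ = 0.133 − (-0.9945)·0.19 = 0.32.

μ = 0.32, σ = 0.19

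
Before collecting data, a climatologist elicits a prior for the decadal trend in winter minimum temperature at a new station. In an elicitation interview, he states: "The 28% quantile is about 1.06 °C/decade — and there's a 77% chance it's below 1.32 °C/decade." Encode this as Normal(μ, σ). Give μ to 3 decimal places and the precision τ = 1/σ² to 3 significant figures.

μ = 1.175, τ = 25.8

The p-quantile of Normal(μ,σ) is μ + z_p·σ, with z_{0.28} = -0.5828 and z_{0.77} = 0.7388.
Eliminate σ: μ = (z₂·x₁ − z₁·x₂)/(z₂ − z₁) = (0.7388·1.06 − (-0.5828)·1.32)/1.322 = 1.175.
Then σ = (x₂ − x₁)/(z₂ − z₁) = (1.32 − 1.06)/1.322 = 0.197.
Precision τ = 1/σ² = 1/0.1967² = 25.8.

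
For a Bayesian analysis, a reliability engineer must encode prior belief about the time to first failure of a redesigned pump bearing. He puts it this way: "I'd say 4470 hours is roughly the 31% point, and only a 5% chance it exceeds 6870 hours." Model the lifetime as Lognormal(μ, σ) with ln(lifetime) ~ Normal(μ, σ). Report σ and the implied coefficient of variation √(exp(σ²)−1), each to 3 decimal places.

σ ≈ 0.201, CV ≈ 0.203

If T ~ Lognormal(μ,σ) then ln T ~ Normal(μ,σ), so the p-quantile of ln T is μ + z_p·σ.
ln(4470) = 8.405 and ln(6870) = 8.835; z_{0.31} = -0.4959, z_{0.95} = 1.645.
σ = (8.835 − 8.405)/(1.645 − (-0.4959)) = 0.201.
μ = 8.405 − (-0.4959)·0.201 = 8.505.
CV = √(exp(σ²)−1) = √(exp(0.0403)−1) = 0.203.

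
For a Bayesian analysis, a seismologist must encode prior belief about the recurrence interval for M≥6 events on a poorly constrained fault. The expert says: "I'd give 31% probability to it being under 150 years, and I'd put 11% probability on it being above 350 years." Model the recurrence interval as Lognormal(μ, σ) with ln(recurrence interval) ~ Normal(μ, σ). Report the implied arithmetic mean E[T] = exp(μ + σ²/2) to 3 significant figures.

E[T] ≈ 216 years

If T ~ Lognormal(μ,σ) then ln T ~ Normal(μ,σ), so the p-quantile of ln T is μ + z_p·σ.
ln(150) = 5.011 and ln(350) = 5.858; z_{0.31} = -0.4959, z_{0.89} = 1.227.
σ = (5.858 − 5.011)/(1.227 − (-0.4959)) = 0.492.
μ = 5.011 − (-0.4959)·0.492 = 5.255.
E[T] = exp(μ + σ²/2) = exp(5.255 + 0.1210) = 216 years.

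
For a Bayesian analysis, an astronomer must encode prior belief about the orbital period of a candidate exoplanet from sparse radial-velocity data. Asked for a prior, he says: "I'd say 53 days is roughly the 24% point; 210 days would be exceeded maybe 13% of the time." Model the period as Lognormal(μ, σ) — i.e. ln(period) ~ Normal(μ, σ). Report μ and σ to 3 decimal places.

If T ~ Lognormal(μ,σ) then ln T ~ Normal(μ,σ), so the p-quantile of ln T is μ + z_p·σ.
ln(53) = 3.97 and ln(210) = 5.347; z_{0.24} = -0.7063, z_{0.87} = 1.126.
σ = (5.347 − 3.97)/(1.126 − (-0.7063)) = 0.751.
μ = 3.97 − (-0.7063)·0.751 = 4.501.

μ ≈ 4.501, σ ≈ 0.751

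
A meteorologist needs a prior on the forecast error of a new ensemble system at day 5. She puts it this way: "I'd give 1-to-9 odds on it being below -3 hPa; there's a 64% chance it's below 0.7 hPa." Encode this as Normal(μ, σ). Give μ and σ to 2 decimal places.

μ = -0.11, σ = 2.26

The p-quantile of Normal(μ,σ) is μ + z_p·σ, with z_{0.1} = -1.282 and z_{0.64} = 0.3585.
Eliminate σ: μ = (z₂·x₁ − z₁·x₂)/(z₂ − z₁) = (0.3585·-3 − (-1.282)·0.7)/1.64 = -0.11.
Then σ = (x₂ − x₁)/(z₂ − z₁) = (0.7 − -3)/1.64 = 2.26.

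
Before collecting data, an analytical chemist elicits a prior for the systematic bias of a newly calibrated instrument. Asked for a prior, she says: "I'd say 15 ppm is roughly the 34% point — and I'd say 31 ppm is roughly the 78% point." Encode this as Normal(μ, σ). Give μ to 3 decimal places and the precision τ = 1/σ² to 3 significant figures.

μ = 20.571, τ = 0.00548

For Normal(μ,σ), the p-quantile is μ + z_p·σ. Here z_{0.34} = -0.4125, z_{0.78} = 0.7722.
So 15 = μ − 0.4125σ and 31 = μ + 0.7722σ.
Subtracting: σ = (31 − 15)/(0.7722 − (-0.4125)) = 13.506.
Then μ = 15 − (-0.4125)·13.506 = 20.571.
Precision τ = 1/σ² = 1/13.51² = 0.00548.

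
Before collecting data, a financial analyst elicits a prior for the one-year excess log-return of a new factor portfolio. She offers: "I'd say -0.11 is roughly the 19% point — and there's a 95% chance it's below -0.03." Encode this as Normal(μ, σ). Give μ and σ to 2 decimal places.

μ = -0.08, σ = 0.03

For Normal(μ,σ), the p-quantile is μ + z_p·σ. Here z_{0.19} = -0.8779, z_{0.95} = 1.645.
So -0.11 = μ − 0.8779σ and -0.03 = μ + 1.645σ.
Subtracting: σ = (-0.03 − -0.11)/(1.645 − (-0.8779)) = 0.03.
Then μ = -0.11 − (-0.8779)·0.03 = -0.08.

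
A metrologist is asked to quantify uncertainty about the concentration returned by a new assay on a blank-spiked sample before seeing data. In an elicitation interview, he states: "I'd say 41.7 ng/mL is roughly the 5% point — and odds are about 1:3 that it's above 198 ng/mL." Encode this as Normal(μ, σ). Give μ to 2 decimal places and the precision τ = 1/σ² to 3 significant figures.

μ = 152.55, τ = 0.00022

The p-quantile of Normal(μ,σ) is μ + z_p·σ, with z_{0.05} = -1.645 and z_{0.75} = 0.6745.
Eliminate σ: μ = (z₂·x₁ − z₁·x₂)/(z₂ − z₁) = (0.6745·41.7 − (-1.645)·198)/2.319 = 152.55.
Then σ = (x₂ − x₁)/(z₂ − z₁) = (198 − 41.7)/2.319 = 67.39.
Precision τ = 1/σ² = 1/67.39² = 0.00022.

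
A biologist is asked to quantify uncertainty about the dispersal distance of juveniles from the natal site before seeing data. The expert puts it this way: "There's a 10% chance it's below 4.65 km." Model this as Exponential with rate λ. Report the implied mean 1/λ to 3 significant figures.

P(T < 4.65) = 1 − e^(−λ·4.65) = 0.1, so λ = −ln(1−0.1)/4.65 = −ln(0.9)/4.65 = 0.0227.
Mean = 1/λ = 44.1 km.

mean ≈ 44.1 km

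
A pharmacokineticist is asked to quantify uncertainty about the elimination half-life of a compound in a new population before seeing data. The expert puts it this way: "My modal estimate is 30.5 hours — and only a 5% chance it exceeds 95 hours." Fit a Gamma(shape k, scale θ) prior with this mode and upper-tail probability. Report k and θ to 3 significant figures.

k ≈ 3.04, θ ≈ 14.9

Gamma(k,θ) with k>1 has mode (k−1)θ, so θ = 30.5/(k−1).
Need P(X < 95) = 0.95 with θ tied to k this way. Start at k = 2, θ = 30.5: P(X<95) ≈ 0.817.
Too low — raise k to concentrate. Iterating converges to k ≈ 3.04.
Then θ = 30.5/(3.04−1) ≈ 14.9.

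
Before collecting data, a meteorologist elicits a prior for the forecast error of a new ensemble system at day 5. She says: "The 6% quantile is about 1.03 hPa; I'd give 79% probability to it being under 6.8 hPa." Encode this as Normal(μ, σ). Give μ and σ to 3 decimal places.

The p-quantile of Normal(μ,σ) is μ + z_p·σ, with z_{0.06} = -1.555 and z_{0.79} = 0.8064.
Eliminate σ: μ = (z₂·x₁ − z₁·x₂)/(z₂ − z₁) = (0.8064·1.03 − (-1.555)·6.8)/2.361 = 4.829.
Then σ = (x₂ − x₁)/(z₂ − z₁) = (6.8 − 1.03)/2.361 = 2.444.

μ = 4.829, σ = 2.444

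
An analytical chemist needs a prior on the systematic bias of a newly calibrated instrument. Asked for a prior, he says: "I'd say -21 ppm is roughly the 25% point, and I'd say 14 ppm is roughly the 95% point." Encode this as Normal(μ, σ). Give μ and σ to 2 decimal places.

μ = -10.82, σ = 15.09

The p-quantile of Normal(μ,σ) is μ + z_p·σ, with z_{0.25} = -0.6745 and z_{0.95} = 1.645.
Eliminate σ: μ = (z₂·x₁ − z₁·x₂)/(z₂ − z₁) = (1.645·-21 − (-0.6745)·14)/2.319 = -10.82.
Then σ = (x₂ − x₁)/(z₂ − z₁) = (14 − -21)/2.319 = 15.09.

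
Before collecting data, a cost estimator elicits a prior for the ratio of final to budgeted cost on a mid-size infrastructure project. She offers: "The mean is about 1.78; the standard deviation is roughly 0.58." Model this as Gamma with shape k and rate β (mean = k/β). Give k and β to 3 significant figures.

k ≈ 9.42, β ≈ 5.29

For Gamma(k, rate β): mean = k/β, variance = k/β², so CV = 1/√k.
CV = SD/mean = 0.58/1.78 = 0.3258, hence k = 1/CV² = 9.42.
Then β = k/mean = 9.42/1.78 = 5.29.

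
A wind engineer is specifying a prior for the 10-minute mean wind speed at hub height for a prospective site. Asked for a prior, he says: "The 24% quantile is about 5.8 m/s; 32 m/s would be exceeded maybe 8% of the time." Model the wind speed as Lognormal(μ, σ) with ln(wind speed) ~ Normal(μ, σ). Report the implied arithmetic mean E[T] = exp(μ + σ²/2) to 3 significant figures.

If T ~ Lognormal(μ,σ) then ln T ~ Normal(μ,σ), so the p-quantile of ln T is μ + z_p·σ.
ln(5.8) = 1.758 and ln(32) = 3.466; z_{0.24} = -0.7063, z_{0.92} = 1.405.
σ = (3.466 − 1.758)/(1.405 − (-0.7063)) = 0.809.
μ = 1.758 − (-0.7063)·0.809 = 2.329.
E[T] = exp(μ + σ²/2) = exp(2.329 + 0.3272) = 14.2 m/s.

E[T] ≈ 14.2 m/s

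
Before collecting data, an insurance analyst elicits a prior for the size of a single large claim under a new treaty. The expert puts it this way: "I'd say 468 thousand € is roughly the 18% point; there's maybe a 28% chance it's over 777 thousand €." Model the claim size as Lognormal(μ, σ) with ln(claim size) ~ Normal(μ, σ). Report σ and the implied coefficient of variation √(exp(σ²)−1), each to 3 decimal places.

σ ≈ 0.338, CV ≈ 0.348

If T ~ Lognormal(μ,σ) then ln T ~ Normal(μ,σ), so the p-quantile of ln T is μ + z_p·σ.
ln(468) = 6.148 and ln(777) = 6.655; z_{0.18} = -0.9154, z_{0.72} = 0.5828.
σ = (6.655 − 6.148)/(0.5828 − (-0.9154)) = 0.338.
μ = 6.148 − (-0.9154)·0.338 = 6.458.
CV = √(exp(σ²)−1) = √(exp(0.1145)−1) = 0.348.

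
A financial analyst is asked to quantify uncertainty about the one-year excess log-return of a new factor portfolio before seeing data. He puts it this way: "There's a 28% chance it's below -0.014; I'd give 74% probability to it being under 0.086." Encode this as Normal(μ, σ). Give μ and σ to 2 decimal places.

μ = 0.03, σ = 0.08

The p-quantile of Normal(μ,σ) is μ + z_p·σ, with z_{0.28} = -0.5828 and z_{0.74} = 0.6433.
Eliminate σ: μ = (z₂·x₁ − z₁·x₂)/(z₂ − z₁) = (0.6433·-0.014 − (-0.5828)·0.086)/1.226 = 0.03.
Then σ = (x₂ − x₁)/(z₂ − z₁) = (0.086 − -0.014)/1.226 = 0.08.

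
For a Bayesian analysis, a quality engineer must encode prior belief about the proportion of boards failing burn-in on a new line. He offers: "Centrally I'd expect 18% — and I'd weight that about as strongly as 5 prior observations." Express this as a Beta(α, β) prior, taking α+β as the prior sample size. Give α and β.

Under the effective-sample-size interpretation, Beta(α, β) has prior mean α/(α+β) and prior sample size α+β.
So α+β = 5 and α/(α+β) = 0.18, giving α = 0.18·5 = 0.9 and β = 5 − 0.9 = 4.1.

α = 0.9, β = 4.1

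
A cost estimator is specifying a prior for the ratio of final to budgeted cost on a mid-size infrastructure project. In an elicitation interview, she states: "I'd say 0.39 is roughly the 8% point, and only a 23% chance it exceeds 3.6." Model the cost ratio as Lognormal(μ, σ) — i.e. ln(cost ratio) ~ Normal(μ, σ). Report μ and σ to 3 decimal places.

μ ≈ 0.515, σ ≈ 1.037

If T ~ Lognormal(μ,σ) then ln T ~ Normal(μ,σ), so the p-quantile of ln T is μ + z_p·σ.
ln(0.39) = -0.9416 and ln(3.6) = 1.281; z_{0.08} = -1.405, z_{0.77} = 0.7388.
σ = (1.281 − -0.9416)/(0.7388 − (-1.405)) = 1.037.
μ = -0.9416 − (-1.405)·1.037 = 0.515.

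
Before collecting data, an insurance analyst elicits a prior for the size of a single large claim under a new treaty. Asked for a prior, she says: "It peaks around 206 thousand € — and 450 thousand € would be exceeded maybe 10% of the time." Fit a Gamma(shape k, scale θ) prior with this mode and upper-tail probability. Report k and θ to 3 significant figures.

Gamma(k,θ) with k>1 has mode (k−1)θ, so θ = 206/(k−1).
Need P(X < 450) = 0.9 with θ tied to k this way. Start at k = 2, θ = 206: P(X<450) ≈ 0.642.
Too low — raise k to concentrate. Iterating converges to k ≈ 4.15.
Then θ = 206/(4.15−1) ≈ 65.4.

k ≈ 4.15, θ ≈ 65.4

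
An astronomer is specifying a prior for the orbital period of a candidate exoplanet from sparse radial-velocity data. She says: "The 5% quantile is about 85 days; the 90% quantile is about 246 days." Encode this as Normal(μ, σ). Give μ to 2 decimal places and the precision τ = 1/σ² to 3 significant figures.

μ = 175.49, τ = 0.00033

The p-quantile of Normal(μ,σ) is μ + z_p·σ, with z_{0.05} = -1.645 and z_{0.9} = 1.282.
Eliminate σ: μ = (z₂·x₁ − z₁·x₂)/(z₂ − z₁) = (1.282·85 − (-1.645)·246)/2.926 = 175.49.
Then σ = (x₂ − x₁)/(z₂ − z₁) = (246 − 85)/2.926 = 55.02.
Precision τ = 1/σ² = 1/55.02² = 0.00033.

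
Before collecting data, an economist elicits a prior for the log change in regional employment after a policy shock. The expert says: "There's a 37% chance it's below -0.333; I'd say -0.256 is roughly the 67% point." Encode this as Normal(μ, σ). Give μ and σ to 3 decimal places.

For Normal(μ,σ), the p-quantile is μ + z_p·σ. Here z_{0.37} = -0.3319, z_{0.67} = 0.4399.
So -0.333 = μ − 0.3319σ and -0.256 = μ + 0.4399σ.
Subtracting: σ = (-0.256 − -0.333)/(0.4399 − (-0.3319)) = 0.100.
Then μ = -0.333 − (-0.3319)·0.100 = -0.300.

μ = -0.300, σ = 0.100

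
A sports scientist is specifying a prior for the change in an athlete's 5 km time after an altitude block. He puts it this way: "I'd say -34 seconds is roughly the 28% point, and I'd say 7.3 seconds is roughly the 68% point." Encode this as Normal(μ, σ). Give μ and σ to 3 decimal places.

μ = -11.087, σ = 39.313

For Normal(μ,σ), the p-quantile is μ + z_p·σ. Here z_{0.28} = -0.5828, z_{0.68} = 0.4677.
So -34 = μ − 0.5828σ and 7.3 = μ + 0.4677σ.
Subtracting: σ = (7.3 − -34)/(0.4677 − (-0.5828)) = 39.313.
Then μ = -34 − (-0.5828)·39.313 = -11.087.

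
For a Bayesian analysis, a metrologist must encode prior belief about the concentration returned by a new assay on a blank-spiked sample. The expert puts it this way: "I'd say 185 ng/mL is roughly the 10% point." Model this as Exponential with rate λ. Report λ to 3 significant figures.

λ ≈ 0.00057

P(T < 185.0) = 1 − e^(−λ·185.0) = 0.1, so λ = −ln(1−0.1)/185.0 = −ln(0.9)/185.0 = 0.00057.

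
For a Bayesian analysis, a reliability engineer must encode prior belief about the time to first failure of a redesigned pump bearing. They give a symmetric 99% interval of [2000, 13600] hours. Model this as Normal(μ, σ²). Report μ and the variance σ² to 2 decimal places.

A symmetric 99% interval runs μ ± z·σ with z = 2.576.
Half-width = 5800, so σ = 5800/2.576 = 2251.702 and σ² = 5070161.91.
μ is the interval midpoint, 7800.00.

μ = 7800.00, σ² = 5070161.91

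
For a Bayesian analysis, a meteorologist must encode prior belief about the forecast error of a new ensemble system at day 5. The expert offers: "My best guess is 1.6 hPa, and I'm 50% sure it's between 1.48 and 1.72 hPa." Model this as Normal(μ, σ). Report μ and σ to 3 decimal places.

A symmetric 50% interval runs μ ± z·σ with z = 0.6745.
Half-width = 0.12, so σ = 0.12/0.6745 = 0.178.
μ is the stated best guess, 1.600.

μ = 1.600, σ = 0.178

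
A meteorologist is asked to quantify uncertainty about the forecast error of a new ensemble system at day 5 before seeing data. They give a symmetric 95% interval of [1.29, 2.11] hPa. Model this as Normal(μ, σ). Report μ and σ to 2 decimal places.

A symmetric 95% interval runs μ ± z·σ with z = 1.96.
Half-width = 0.41, so σ = 0.41/1.96 = 0.21.
μ is the interval midpoint, 1.70.

μ = 1.70, σ = 0.21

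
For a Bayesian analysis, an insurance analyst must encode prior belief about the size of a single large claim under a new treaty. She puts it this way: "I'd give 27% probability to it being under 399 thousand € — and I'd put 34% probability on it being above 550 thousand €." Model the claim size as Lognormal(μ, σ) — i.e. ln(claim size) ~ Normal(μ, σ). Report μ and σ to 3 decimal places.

μ ≈ 6.181, σ ≈ 0.313

If T ~ Lognormal(μ,σ) then ln T ~ Normal(μ,σ), so the p-quantile of ln T is μ + z_p·σ.
ln(399) = 5.989 and ln(550) = 6.31; z_{0.27} = -0.6128, z_{0.66} = 0.4125.
σ = (6.31 − 5.989)/(0.4125 − (-0.6128)) = 0.313.
μ = 5.989 − (-0.6128)·0.313 = 6.181.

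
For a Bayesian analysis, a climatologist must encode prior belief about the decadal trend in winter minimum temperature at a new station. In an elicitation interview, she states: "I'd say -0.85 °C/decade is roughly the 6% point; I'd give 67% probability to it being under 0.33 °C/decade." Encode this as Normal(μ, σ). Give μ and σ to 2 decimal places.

The p-quantile of Normal(μ,σ) is μ + z_p·σ, with z_{0.06} = -1.555 and z_{0.67} = 0.4399.
Eliminate σ: μ = (z₂·x₁ − z₁·x₂)/(z₂ − z₁) = (0.4399·-0.85 − (-1.555)·0.33)/1.995 = 0.07.
Then σ = (x₂ − x₁)/(z₂ − z₁) = (0.33 − -0.85)/1.995 = 0.59.

μ = 0.07, σ = 0.59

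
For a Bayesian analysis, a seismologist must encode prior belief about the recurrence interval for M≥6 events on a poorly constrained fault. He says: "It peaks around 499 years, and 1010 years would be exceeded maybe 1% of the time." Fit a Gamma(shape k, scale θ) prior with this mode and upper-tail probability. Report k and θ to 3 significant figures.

Gamma(k,θ) with k>1 has mode (k−1)θ, so θ = 499/(k−1).
Need P(X < 1010) = 0.99 with θ tied to k this way. Start at k = 2, θ = 499: P(X<1010) ≈ 0.600.
Too low — raise k to concentrate. Iterating converges to k ≈ 10.9.
Then θ = 499/(10.9−1) ≈ 50.6.

k ≈ 10.9, θ ≈ 50.6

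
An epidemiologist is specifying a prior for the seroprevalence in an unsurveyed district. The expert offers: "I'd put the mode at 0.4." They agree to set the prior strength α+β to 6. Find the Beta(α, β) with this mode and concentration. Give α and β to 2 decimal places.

For α,β > 1 the Beta mode is (α−1)/(α+β−2). With α+β = 6, the mode is (α−1)/4.
Set (α−1)/4 = 0.4 → α = 1 + 0.4·4 = 2.60.
β = 6 − α = 3.40.

α = 2.60, β = 3.40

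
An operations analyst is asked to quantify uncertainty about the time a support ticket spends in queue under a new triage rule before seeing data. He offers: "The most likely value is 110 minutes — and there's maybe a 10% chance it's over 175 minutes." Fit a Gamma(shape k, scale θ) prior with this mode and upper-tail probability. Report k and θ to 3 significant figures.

k ≈ 9.71, θ ≈ 12.6

Gamma(k,θ) with k>1 has mode (k−1)θ, so θ = 110/(k−1).
Need P(X < 175) = 0.9 with θ tied to k this way. Start at k = 2, θ = 110: P(X<175) ≈ 0.472.
Too low — raise k to concentrate. Iterating converges to k ≈ 9.71.
Then θ = 110/(9.71−1) ≈ 12.6.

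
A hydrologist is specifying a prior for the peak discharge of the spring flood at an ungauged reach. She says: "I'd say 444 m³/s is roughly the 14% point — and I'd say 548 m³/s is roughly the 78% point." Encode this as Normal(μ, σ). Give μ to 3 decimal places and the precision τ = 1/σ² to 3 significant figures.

μ = 504.649, τ = 0.000317

The p-quantile of Normal(μ,σ) is μ + z_p·σ, with z_{0.14} = -1.08 and z_{0.78} = 0.7722.
Eliminate σ: μ = (z₂·x₁ − z₁·x₂)/(z₂ − z₁) = (0.7722·444 − (-1.08)·548)/1.853 = 504.649.
Then σ = (x₂ − x₁)/(z₂ − z₁) = (548 − 444)/1.853 = 56.140.
Precision τ = 1/σ² = 1/56.14² = 0.000317.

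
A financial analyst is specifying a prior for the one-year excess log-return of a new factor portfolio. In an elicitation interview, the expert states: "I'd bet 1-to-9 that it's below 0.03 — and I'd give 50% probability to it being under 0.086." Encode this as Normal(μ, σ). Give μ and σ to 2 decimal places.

For Normal(μ,σ), the p-quantile is μ + z_p·σ. Here z_{0.1} = -1.282, z_{0.5} = 0.
So 0.03 = μ − 1.282σ and 0.086 = μ + 0σ.
Subtracting: σ = (0.086 − 0.03)/(0 − (-1.282)) = 0.04.
Then μ = 0.03 − (-1.282)·0.04 = 0.09.

μ = 0.09, σ = 0.04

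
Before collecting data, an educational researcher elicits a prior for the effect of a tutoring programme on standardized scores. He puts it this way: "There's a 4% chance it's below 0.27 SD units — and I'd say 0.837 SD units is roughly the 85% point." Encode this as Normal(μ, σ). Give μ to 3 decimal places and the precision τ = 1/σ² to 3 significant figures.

μ = 0.626, τ = 24.2

For Normal(μ,σ), the p-quantile is μ + z_p·σ. Here z_{0.04} = -1.751, z_{0.85} = 1.036.
So 0.27 = μ − 1.751σ and 0.837 = μ + 1.036σ.
Subtracting: σ = (0.837 − 0.27)/(1.036 − (-1.751)) = 0.203.
Then μ = 0.27 − (-1.751)·0.203 = 0.626.
Precision τ = 1/σ² = 1/0.2034² = 24.2.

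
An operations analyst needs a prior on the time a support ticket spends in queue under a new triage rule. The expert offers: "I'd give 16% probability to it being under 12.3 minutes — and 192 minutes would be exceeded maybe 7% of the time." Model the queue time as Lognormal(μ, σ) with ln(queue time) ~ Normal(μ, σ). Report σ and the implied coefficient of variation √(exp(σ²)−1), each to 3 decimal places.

σ ≈ 1.112, CV ≈ 1.564

If T ~ Lognormal(μ,σ) then ln T ~ Normal(μ,σ), so the p-quantile of ln T is μ + z_p·σ.
ln(12.3) = 2.51 and ln(192) = 5.257; z_{0.16} = -0.9945, z_{0.93} = 1.476.
σ = (5.257 − 2.51)/(1.476 − (-0.9945)) = 1.112.
μ = 2.51 − (-0.9945)·1.112 = 3.616.
CV = √(exp(σ²)−1) = √(exp(1.2374)−1) = 1.564.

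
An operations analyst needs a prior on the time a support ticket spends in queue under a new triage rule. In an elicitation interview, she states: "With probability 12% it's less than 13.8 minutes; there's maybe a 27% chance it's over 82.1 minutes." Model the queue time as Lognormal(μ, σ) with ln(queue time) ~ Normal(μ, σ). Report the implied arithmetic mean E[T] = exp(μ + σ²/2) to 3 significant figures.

If T ~ Lognormal(μ,σ) then ln T ~ Normal(μ,σ), so the p-quantile of ln T is μ + z_p·σ.
ln(13.8) = 2.625 and ln(82.1) = 4.408; z_{0.12} = -1.175, z_{0.73} = 0.6128.
σ = (4.408 − 2.625)/(0.6128 − (-1.175)) = 0.997.
μ = 2.625 − (-1.175)·0.997 = 3.797.
E[T] = exp(μ + σ²/2) = exp(3.797 + 0.4975) = 73.3 minutes.

E[T] ≈ 73.3 minutes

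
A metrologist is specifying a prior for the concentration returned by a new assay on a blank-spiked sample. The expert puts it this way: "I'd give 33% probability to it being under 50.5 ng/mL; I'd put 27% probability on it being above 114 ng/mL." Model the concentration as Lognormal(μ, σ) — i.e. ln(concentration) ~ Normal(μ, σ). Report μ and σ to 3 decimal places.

If T ~ Lognormal(μ,σ) then ln T ~ Normal(μ,σ), so the p-quantile of ln T is μ + z_p·σ.
ln(50.5) = 3.922 and ln(114) = 4.736; z_{0.33} = -0.4399, z_{0.73} = 0.6128.
σ = (4.736 − 3.922)/(0.6128 − (-0.4399)) = 0.773.
μ = 3.922 − (-0.4399)·0.773 = 4.262.

μ ≈ 4.262, σ ≈ 0.773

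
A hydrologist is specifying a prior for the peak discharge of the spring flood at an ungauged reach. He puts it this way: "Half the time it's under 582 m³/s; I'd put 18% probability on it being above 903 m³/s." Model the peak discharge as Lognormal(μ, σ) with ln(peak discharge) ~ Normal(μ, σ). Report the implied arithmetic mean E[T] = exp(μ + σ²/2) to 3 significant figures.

If T ~ Lognormal(μ,σ) then ln T ~ Normal(μ,σ), so the p-quantile of ln T is μ + z_p·σ.
ln(582) = 6.366 and ln(903) = 6.806; z_{0.5} = 0, z_{0.82} = 0.9154.
σ = (6.806 − 6.366)/(0.9154 − (0)) = 0.480.
μ = 6.366 − (0)·0.480 = 6.366.
E[T] = exp(μ + σ²/2) = exp(6.366 + 0.1151) = 653 m³/s.

E[T] ≈ 653 m³/s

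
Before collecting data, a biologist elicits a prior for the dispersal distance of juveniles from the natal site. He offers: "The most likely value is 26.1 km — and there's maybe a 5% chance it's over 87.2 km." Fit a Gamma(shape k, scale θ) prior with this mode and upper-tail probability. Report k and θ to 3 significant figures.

k ≈ 2.79, θ ≈ 14.6

Gamma(k,θ) with k>1 has mode (k−1)θ, so θ = 26.1/(k−1).
Need P(X < 87.2) = 0.95 with θ tied to k this way. Start at k = 2, θ = 26.1: P(X<87.2) ≈ 0.846.
Too low — raise k to concentrate. Iterating converges to k ≈ 2.79.
Then θ = 26.1/(2.79−1) ≈ 14.6.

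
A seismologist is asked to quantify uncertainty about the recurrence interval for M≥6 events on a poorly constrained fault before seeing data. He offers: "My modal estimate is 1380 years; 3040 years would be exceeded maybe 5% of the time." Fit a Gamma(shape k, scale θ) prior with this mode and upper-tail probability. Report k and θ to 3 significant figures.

k ≈ 5.41, θ ≈ 313

Gamma(k,θ) with k>1 has mode (k−1)θ, so θ = 1380/(k−1).
Need P(X < 3040) = 0.95 with θ tied to k this way. Start at k = 2, θ = 1380: P(X<3040) ≈ 0.646.
Too low — raise k to concentrate. Iterating converges to k ≈ 5.41.
Then θ = 1380/(5.41−1) ≈ 313.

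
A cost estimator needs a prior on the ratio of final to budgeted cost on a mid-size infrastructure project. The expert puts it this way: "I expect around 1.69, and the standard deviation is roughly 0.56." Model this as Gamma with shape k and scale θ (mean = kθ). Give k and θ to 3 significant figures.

For Gamma(k, scale θ): mean = kθ, variance = kθ², so CV = 1/√k.
CV = SD/mean = 0.56/1.69 = 0.3314, hence k = 1/CV² = 9.11.
Then θ = mean/k = 1.69/9.11 = 0.186.

k ≈ 9.11, θ ≈ 0.186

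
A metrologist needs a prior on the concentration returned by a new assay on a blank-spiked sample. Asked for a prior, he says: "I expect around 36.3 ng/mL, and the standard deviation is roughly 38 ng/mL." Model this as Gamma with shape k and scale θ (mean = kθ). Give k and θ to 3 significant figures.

k ≈ 0.913, θ ≈ 39.8

For Gamma(k, scale θ): mean = kθ, variance = kθ², so CV = 1/√k.
CV = SD/mean = 38/36.3 = 1.047, hence k = 1/CV² = 0.913.
Then θ = mean/k = 36.3/0.913 = 39.8.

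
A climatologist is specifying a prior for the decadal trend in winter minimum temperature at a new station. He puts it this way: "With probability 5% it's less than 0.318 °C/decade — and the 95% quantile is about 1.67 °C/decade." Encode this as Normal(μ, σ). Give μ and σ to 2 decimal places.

μ = 0.99, σ = 0.41

For Normal(μ,σ), the p-quantile is μ + z_p·σ. Here z_{0.05} = -1.645, z_{0.95} = 1.645.
So 0.318 = μ − 1.645σ and 1.67 = μ + 1.645σ.
Subtracting: σ = (1.67 − 0.318)/(1.645 − (-1.645)) = 0.41.
Then μ = 0.318 − (-1.645)·0.41 = 0.99.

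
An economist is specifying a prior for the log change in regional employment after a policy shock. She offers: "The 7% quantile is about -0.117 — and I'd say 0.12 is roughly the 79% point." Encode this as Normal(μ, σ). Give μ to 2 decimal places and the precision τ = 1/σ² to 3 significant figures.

μ = 0.04, τ = 92.7

The p-quantile of Normal(μ,σ) is μ + z_p·σ, with z_{0.07} = -1.476 and z_{0.79} = 0.8064.
Eliminate σ: μ = (z₂·x₁ − z₁·x₂)/(z₂ − z₁) = (0.8064·-0.117 − (-1.476)·0.12)/2.282 = 0.04.
Then σ = (x₂ − x₁)/(z₂ − z₁) = (0.12 − -0.117)/2.282 = 0.10.
Precision τ = 1/σ² = 1/0.1038² = 92.7.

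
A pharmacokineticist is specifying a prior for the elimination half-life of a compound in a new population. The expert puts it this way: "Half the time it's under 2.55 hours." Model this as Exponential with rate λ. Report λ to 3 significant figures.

λ ≈ 0.272

Exponential median = ln 2 / λ, so λ = ln 2 / 2.55 = 0.272.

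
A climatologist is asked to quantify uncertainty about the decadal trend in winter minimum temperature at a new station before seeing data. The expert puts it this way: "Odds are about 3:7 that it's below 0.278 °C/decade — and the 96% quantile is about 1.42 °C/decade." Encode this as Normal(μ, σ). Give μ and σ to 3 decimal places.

The p-quantile of Normal(μ,σ) is μ + z_p·σ, with z_{0.3} = -0.5244 and z_{0.96} = 1.751.
Eliminate σ: μ = (z₂·x₁ − z₁·x₂)/(z₂ − z₁) = (1.751·0.278 − (-0.5244)·1.42)/2.275 = 0.541.
Then σ = (x₂ − x₁)/(z₂ − z₁) = (1.42 − 0.278)/2.275 = 0.502.

μ = 0.541, σ = 0.502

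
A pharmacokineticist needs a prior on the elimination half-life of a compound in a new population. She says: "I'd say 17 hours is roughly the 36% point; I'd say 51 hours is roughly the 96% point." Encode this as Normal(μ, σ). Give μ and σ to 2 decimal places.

μ = 22.78, σ = 16.12

The p-quantile of Normal(μ,σ) is μ + z_p·σ, with z_{0.36} = -0.3585 and z_{0.96} = 1.751.
Eliminate σ: μ = (z₂·x₁ − z₁·x₂)/(z₂ − z₁) = (1.751·17 − (-0.3585)·51)/2.109 = 22.78.
Then σ = (x₂ − x₁)/(z₂ − z₁) = (51 − 17)/2.109 = 16.12.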